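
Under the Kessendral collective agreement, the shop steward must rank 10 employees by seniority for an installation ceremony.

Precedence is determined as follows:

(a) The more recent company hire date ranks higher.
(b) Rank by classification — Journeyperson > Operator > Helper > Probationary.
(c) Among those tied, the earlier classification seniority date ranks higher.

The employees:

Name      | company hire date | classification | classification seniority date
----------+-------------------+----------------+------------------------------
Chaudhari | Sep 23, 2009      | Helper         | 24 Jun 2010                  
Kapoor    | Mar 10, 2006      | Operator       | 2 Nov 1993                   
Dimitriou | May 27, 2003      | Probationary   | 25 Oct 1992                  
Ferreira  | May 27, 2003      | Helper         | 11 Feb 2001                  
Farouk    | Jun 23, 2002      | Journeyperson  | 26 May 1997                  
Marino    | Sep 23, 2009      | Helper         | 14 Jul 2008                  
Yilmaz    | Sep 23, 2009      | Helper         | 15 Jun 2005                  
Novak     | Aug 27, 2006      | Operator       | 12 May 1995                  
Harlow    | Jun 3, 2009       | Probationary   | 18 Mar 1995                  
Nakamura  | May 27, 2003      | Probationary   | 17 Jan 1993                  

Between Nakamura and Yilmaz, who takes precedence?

By company hire date (later first): Yilmaz, Marino and Chaudhari (each Sep 23, 2009); then Harlow (Jun 3, 2009); then Novak (Aug 27, 2006); then Kapoor (Mar 10, 2006); then Ferreira, Dimitriou and Nakamura (each May 27, 2003); then Farouk (Jun 23, 2002).
Yilmaz, Marino and Chaudhari are each Helper, so the next rule applies.
Among Yilmaz, Marino and Chaudhari, by classification seniority date (earlier first): Yilmaz (15 Jun 2005) before Marino (14 Jul 2008) before Chaudhari (24 Jun 2010).
Among Ferreira, Dimitriou and Nakamura, by classification: Ferreira (Helper) before Dimitriou and Nakamura (Probationary).
Among Dimitriou and Nakamura, by classification seniority date (earlier first): Dimitriou (25 Oct 1992) before Nakamura (17 Jan 1993).
So Yilmaz takes precedence.

Yilmaz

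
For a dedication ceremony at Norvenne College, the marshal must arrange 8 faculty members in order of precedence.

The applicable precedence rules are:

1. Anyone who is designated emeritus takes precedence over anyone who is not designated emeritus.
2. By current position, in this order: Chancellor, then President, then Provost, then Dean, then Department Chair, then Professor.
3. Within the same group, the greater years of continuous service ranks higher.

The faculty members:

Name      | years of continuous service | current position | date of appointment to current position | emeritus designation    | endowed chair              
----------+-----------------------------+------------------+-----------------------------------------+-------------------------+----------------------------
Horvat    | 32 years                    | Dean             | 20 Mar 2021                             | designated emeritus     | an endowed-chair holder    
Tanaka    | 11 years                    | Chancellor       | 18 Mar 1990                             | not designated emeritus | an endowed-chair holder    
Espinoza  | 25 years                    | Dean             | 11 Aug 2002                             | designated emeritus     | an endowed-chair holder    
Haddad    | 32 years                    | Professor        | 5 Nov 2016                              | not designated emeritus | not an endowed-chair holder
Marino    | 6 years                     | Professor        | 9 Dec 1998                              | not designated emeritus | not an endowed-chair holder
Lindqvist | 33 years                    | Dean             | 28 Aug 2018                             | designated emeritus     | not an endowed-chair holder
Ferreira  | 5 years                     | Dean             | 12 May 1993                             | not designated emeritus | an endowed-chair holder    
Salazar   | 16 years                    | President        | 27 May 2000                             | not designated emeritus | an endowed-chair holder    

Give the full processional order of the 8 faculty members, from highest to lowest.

By the first rule: Lindqvist, Horvat and Espinoza (each designated emeritus); then Tanaka, Salazar, Ferreira, Haddad and Marino (each not designated emeritus).
Lindqvist, Horvat and Espinoza are each Dean, so the next rule applies.
Among Lindqvist, Horvat and Espinoza, by years of continuous service (higher first): Lindqvist (33 years) before Horvat (32 years) before Espinoza (25 years).
Among Tanaka, Salazar, Ferreira, Haddad and Marino, by current position: Tanaka (Chancellor) before Salazar (President) before Ferreira (Dean) before Haddad and Marino (Professor).
Among Haddad and Marino, by years of continuous service (higher first): Haddad (32 years) before Marino (6 years).
Full order: Lindqvist, Horvat, Espinoza, Tanaka, Salazar, Ferreira, Haddad, Marino.

Lindqvist, Horvat, Espinoza, Tanaka, Salazar, Ferreira, Haddad, Marino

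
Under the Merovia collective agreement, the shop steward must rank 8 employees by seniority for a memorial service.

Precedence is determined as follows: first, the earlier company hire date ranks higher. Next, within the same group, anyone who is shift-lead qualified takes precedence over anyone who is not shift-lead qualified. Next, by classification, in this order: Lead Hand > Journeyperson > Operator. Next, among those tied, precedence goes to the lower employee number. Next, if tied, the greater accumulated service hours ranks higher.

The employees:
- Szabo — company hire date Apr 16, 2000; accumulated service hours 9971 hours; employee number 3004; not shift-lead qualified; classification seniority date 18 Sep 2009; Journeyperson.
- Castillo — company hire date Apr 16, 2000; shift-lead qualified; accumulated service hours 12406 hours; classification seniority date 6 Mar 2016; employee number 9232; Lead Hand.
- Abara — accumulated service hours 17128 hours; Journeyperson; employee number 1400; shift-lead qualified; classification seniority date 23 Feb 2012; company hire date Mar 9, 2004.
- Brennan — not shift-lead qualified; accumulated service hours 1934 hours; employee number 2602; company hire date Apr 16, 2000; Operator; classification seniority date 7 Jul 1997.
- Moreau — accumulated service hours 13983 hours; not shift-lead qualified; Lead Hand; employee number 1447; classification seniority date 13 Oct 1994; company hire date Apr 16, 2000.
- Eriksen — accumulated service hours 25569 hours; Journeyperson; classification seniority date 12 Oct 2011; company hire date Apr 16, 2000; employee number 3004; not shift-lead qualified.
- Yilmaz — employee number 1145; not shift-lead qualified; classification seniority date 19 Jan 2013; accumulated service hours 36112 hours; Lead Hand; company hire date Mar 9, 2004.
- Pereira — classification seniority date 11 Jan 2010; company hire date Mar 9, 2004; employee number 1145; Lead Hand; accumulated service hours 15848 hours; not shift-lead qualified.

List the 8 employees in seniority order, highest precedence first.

Castillo, Moreau, Eriksen, Szabo, Brennan, Abara, Yilmaz, Pereira

By company hire date (earlier first): Castillo, Moreau, Eriksen, Szabo and Brennan (each Apr 16, 2000); then Abara, Yilmaz and Pereira (each Mar 9, 2004).
Among Castillo, Moreau, Eriksen, Szabo and Brennan, shift-lead qualified before not shift-lead qualified: Castillo (shift-lead qualified) before Moreau, Eriksen, Szabo and Brennan (not shift-lead qualified).
Among Moreau, Eriksen, Szabo and Brennan, by classification: Moreau (Lead Hand) before Eriksen and Szabo (Journeyperson) before Brennan (Operator).
Eriksen and Szabo both have employee number 3004, so the next rule applies.
Among Eriksen and Szabo, by accumulated service hours (higher first): Eriksen (25569 hours) before Szabo (9971 hours).
Among Abara, Yilmaz and Pereira, shift-lead qualified before not shift-lead qualified: Abara (shift-lead qualified) before Yilmaz and Pereira (not shift-lead qualified).
Yilmaz and Pereira are each Lead Hand, so the next rule applies.
Yilmaz and Pereira both have employee number 1145, so the next rule applies.
Among Yilmaz and Pereira, by accumulated service hours (higher first): Yilmaz (36112 hours) before Pereira (15848 hours).
Full order: Castillo, Moreau, Eriksen, Szabo, Brennan, Abara, Yilmaz, Pereira.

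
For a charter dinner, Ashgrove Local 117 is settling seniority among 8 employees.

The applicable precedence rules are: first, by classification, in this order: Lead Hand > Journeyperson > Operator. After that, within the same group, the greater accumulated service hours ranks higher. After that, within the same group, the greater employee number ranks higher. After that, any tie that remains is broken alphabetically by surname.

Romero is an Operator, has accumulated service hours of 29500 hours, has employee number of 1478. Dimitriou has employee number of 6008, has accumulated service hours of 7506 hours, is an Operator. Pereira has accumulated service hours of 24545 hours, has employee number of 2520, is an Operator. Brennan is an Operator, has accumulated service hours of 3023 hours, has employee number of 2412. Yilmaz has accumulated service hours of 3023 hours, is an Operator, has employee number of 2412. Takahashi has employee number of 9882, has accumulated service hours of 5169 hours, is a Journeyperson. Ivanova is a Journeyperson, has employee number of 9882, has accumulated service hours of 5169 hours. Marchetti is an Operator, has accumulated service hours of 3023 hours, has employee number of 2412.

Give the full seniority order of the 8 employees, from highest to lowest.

Ivanova, Takahashi, Romero, Pereira, Dimitriou, Brennan, Marchetti, Yilmaz

By classification: Ivanova and Takahashi (Journeyperson); then Romero, Pereira, Dimitriou, Brennan, Marchetti and Yilmaz (Operator).
Ivanova and Takahashi both have accumulated service hours 5169 hours, so the next rule applies.
Ivanova and Takahashi both have employee number 9882, so the next rule applies.
Among Ivanova and Takahashi, alphabetically by surname: Ivanova before Takahashi.
Among Romero, Pereira, Dimitriou, Brennan, Marchetti and Yilmaz, by accumulated service hours (higher first): Romero (29500 hours) before Pereira (24545 hours) before Dimitriou (7506 hours) before Brennan, Marchetti and Yilmaz (3023 hours).
Brennan, Marchetti and Yilmaz all have employee number 2412, so the next rule applies.
Among Brennan, Marchetti and Yilmaz, alphabetically by surname: Brennan before Marchetti before Yilmaz.
Full order: Ivanova, Takahashi, Romero, Pereira, Dimitriou, Brennan, Marchetti, Yilmaz.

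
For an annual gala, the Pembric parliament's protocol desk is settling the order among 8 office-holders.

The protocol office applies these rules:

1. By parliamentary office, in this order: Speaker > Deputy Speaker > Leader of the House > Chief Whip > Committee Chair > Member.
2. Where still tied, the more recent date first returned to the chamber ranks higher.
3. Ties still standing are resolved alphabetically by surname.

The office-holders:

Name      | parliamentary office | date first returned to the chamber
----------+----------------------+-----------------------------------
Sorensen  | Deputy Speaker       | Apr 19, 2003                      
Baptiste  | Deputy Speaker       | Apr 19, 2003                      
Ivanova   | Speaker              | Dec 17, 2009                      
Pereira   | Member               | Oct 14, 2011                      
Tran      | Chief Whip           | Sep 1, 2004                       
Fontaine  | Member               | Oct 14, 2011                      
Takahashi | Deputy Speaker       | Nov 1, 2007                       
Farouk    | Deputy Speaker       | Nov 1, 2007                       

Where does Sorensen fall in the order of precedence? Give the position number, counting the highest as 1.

By parliamentary office: Ivanova (Speaker); then Farouk, Takahashi, Baptiste and Sorensen (Deputy Speaker); then Tran (Chief Whip); then Fontaine and Pereira (Member).
Among Farouk, Takahashi, Baptiste and Sorensen, by date first returned to the chamber (later first): Farouk and Takahashi (Nov 1, 2007) before Baptiste and Sorensen (Apr 19, 2003).
Among Farouk and Takahashi, alphabetically by surname: Farouk before Takahashi.
Among Baptiste and Sorensen, alphabetically by surname: Baptiste before Sorensen.
Fontaine and Pereira both have date first returned to the chamber Oct 14, 2011, so the next rule applies.
Among Fontaine and Pereira, alphabetically by surname: Fontaine before Pereira.
Order: Ivanova, Farouk, Takahashi, Baptiste, Sorensen, Tran, Fontaine, Pereira. So position 5.

5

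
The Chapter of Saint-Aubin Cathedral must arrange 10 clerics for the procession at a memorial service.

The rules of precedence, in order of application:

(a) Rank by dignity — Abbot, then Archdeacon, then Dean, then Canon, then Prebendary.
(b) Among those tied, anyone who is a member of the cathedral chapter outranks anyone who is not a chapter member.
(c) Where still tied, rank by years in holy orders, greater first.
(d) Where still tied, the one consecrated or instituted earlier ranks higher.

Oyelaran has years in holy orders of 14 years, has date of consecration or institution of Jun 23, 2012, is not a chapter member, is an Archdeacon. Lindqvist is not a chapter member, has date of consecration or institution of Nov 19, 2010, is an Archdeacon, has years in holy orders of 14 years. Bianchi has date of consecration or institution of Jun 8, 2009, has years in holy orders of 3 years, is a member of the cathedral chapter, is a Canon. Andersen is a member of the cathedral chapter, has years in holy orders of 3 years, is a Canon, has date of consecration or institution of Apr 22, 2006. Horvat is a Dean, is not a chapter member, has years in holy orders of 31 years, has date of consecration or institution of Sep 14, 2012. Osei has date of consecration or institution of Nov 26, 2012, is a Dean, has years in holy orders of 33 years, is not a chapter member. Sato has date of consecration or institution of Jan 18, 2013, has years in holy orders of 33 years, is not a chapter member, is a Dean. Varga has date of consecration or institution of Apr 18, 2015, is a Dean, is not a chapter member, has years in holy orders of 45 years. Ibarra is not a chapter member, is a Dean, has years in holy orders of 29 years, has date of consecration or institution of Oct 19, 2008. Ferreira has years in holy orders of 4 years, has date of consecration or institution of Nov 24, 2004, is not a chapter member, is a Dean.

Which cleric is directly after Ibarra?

Ferreira

By dignity: Lindqvist and Oyelaran (Archdeacon); then Varga, Osei, Sato, Horvat, Ibarra and Ferreira (Dean); then Andersen and Bianchi (Canon).
Lindqvist and Oyelaran are each not a chapter member, so the next rule applies.
Lindqvist and Oyelaran both have years in holy orders 14 years, so the next rule applies.
Among Lindqvist and Oyelaran, by date of consecration or institution (earlier first): Lindqvist (Nov 19, 2010) before Oyelaran (Jun 23, 2012).
Varga, Osei, Sato, Horvat, Ibarra and Ferreira are each not a chapter member, so the next rule applies.
Among Varga, Osei, Sato, Horvat, Ibarra and Ferreira, by years in holy orders (higher first): Varga (45 years) before Osei and Sato (33 years) before Horvat (31 years) before Ibarra (29 years) before Ferreira (4 years).
Among Osei and Sato, by date of consecration or institution (earlier first): Osei (Nov 26, 2012) before Sato (Jan 18, 2013).
Andersen and Bianchi are each a member of the cathedral chapter, so the next rule applies.
Andersen and Bianchi both have years in holy orders 3 years, so the next rule applies.
Among Andersen and Bianchi, by date of consecration or institution (earlier first): Andersen (Apr 22, 2006) before Bianchi (Jun 8, 2009).
Order: Lindqvist, Oyelaran, Varga, Osei, Sato, Horvat, Ibarra, Ferreira, Andersen, Bianchi.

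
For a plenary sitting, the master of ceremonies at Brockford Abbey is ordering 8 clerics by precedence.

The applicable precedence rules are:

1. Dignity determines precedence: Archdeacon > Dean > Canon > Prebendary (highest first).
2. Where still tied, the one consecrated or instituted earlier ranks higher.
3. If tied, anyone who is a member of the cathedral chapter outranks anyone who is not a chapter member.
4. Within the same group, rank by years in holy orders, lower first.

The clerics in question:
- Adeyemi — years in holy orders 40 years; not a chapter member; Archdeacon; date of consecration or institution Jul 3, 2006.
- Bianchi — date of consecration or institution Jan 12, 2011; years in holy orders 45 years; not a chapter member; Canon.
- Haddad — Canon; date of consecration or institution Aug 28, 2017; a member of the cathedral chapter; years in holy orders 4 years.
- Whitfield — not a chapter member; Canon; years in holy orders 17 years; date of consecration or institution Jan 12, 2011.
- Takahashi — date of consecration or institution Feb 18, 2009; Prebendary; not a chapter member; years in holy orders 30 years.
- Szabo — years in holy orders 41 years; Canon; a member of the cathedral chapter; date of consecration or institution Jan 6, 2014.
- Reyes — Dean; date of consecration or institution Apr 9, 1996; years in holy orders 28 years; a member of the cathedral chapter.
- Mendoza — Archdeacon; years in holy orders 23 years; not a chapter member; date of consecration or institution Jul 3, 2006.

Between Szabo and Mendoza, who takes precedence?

By dignity: Mendoza and Adeyemi (Archdeacon); then Reyes (Dean); then Whitfield, Bianchi, Szabo and Haddad (Canon); then Takahashi (Prebendary).
Mendoza and Adeyemi both have date of consecration or institution Jul 3, 2006, so the next rule applies.
Mendoza and Adeyemi are each not a chapter member, so the next rule applies.
Among Mendoza and Adeyemi, by years in holy orders (lower first): Mendoza (23 years) before Adeyemi (40 years).
Among Whitfield, Bianchi, Szabo and Haddad, by date of consecration or institution (earlier first): Whitfield and Bianchi (Jan 12, 2011) before Szabo (Jan 6, 2014) before Haddad (Aug 28, 2017).
Whitfield and Bianchi are each not a chapter member, so the next rule applies.
Among Whitfield and Bianchi, by years in holy orders (lower first): Whitfield (17 years) before Bianchi (45 years).
So Mendoza takes precedence.

Mendoza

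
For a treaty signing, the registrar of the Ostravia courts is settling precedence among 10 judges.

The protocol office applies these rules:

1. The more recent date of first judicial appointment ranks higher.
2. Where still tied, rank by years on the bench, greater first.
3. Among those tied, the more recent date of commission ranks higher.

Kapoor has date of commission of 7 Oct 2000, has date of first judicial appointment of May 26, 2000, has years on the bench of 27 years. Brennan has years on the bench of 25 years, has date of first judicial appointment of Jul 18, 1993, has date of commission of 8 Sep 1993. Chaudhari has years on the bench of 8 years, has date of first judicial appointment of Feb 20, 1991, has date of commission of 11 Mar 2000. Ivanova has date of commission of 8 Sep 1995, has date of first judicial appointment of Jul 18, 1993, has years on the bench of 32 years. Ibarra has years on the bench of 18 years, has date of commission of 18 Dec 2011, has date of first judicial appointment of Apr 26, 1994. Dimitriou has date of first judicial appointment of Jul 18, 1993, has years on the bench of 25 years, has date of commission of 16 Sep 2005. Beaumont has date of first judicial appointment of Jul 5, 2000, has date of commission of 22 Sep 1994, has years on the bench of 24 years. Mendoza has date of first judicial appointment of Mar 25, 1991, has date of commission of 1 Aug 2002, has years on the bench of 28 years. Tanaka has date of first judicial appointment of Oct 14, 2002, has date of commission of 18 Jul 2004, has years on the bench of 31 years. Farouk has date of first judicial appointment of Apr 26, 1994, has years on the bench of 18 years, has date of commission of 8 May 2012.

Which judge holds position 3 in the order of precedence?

By date of first judicial appointment (later first): Tanaka (Oct 14, 2002); then Beaumont (Jul 5, 2000); then Kapoor (May 26, 2000); then Farouk and Ibarra (both Apr 26, 1994); then Ivanova, Dimitriou and Brennan (each Jul 18, 1993); then Mendoza (Mar 25, 1991); then Chaudhari (Feb 20, 1991).
Farouk and Ibarra both have years on the bench 18 years, so the next rule applies.
Among Farouk and Ibarra, by date of commission (later first): Farouk (8 May 2012) before Ibarra (18 Dec 2011).
Among Ivanova, Dimitriou and Brennan, by years on the bench (higher first): Ivanova (32 years) before Dimitriou and Brennan (25 years).
Among Dimitriou and Brennan, by date of commission (later first): Dimitriou (16 Sep 2005) before Brennan (8 Sep 1993).
Order: Tanaka, Beaumont, Kapoor, Farouk, Ibarra, Ivanova, Dimitriou, Brennan, Mendoza, Chaudhari.

Kapoor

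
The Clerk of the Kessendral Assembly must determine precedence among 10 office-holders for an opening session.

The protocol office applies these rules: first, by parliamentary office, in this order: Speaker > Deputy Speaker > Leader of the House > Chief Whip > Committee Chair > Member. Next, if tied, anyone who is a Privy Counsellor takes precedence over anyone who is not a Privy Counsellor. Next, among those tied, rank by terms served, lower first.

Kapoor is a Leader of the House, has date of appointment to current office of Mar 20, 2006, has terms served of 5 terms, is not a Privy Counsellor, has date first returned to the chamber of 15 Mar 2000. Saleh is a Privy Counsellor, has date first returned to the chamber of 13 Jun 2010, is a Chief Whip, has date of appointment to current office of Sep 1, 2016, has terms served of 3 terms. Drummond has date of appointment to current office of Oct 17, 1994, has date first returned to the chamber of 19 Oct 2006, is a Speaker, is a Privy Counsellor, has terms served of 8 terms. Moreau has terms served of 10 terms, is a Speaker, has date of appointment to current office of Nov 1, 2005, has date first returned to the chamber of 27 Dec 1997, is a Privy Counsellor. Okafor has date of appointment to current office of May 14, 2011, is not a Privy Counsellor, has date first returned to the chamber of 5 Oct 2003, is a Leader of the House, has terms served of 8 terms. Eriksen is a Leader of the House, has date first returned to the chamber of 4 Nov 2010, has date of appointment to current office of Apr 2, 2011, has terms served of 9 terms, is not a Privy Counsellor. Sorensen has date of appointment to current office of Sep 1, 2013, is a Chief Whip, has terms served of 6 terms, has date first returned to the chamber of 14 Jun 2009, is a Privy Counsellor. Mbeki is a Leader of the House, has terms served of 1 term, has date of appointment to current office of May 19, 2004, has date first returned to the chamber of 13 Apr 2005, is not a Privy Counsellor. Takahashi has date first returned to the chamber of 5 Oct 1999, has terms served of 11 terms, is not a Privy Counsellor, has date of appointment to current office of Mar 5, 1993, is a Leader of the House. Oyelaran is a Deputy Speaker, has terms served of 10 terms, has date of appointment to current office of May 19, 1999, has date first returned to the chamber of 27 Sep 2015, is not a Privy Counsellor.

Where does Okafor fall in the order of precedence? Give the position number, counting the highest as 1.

6

By parliamentary office: Drummond and Moreau (Speaker); then Oyelaran (Deputy Speaker); then Mbeki, Kapoor, Okafor, Eriksen and Takahashi (Leader of the House); then Saleh and Sorensen (Chief Whip).
Drummond and Moreau are each a Privy Counsellor, so the next rule applies.
Among Drummond and Moreau, by terms served (lower first): Drummond (8 terms) before Moreau (10 terms).
Mbeki, Kapoor, Okafor, Eriksen and Takahashi are each not a Privy Counsellor, so the next rule applies.
Among Mbeki, Kapoor, Okafor, Eriksen and Takahashi, by terms served (lower first): Mbeki (1 term) before Kapoor (5 terms) before Okafor (8 terms) before Eriksen (9 terms) before Takahashi (11 terms).
Saleh and Sorensen are each a Privy Counsellor, so the next rule applies.
Among Saleh and Sorensen, by terms served (lower first): Saleh (3 terms) before Sorensen (6 terms).
Order: Drummond, Moreau, Oyelaran, Mbeki, Kapoor, Okafor, Eriksen, Takahashi, Saleh, Sorensen. So position 6.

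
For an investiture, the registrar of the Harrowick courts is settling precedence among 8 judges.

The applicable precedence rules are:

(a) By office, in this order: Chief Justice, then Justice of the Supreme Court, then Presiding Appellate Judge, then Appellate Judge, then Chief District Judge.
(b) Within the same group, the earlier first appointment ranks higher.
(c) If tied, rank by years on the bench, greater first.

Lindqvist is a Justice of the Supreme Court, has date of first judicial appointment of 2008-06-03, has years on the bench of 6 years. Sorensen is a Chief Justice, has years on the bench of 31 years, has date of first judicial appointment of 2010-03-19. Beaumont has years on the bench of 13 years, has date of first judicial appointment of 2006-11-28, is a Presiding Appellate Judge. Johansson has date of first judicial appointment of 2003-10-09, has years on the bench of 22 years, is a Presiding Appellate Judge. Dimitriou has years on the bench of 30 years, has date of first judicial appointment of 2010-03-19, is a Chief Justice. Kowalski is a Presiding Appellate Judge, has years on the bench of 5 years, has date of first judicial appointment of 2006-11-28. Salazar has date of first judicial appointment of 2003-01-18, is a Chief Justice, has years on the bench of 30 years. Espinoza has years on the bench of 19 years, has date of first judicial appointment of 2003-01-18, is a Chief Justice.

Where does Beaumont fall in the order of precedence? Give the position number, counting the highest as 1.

7

By office: Salazar, Espinoza, Sorensen and Dimitriou (Chief Justice); then Lindqvist (Justice of the Supreme Court); then Johansson, Beaumont and Kowalski (Presiding Appellate Judge).
Among Salazar, Espinoza, Sorensen and Dimitriou, by date of first judicial appointment (earlier first): Salazar and Espinoza (2003-01-18) before Sorensen and Dimitriou (2010-03-19).
Among Salazar and Espinoza, by years on the bench (higher first): Salazar (30 years) before Espinoza (19 years).
Among Sorensen and Dimitriou, by years on the bench (higher first): Sorensen (31 years) before Dimitriou (30 years).
Among Johansson, Beaumont and Kowalski, by date of first judicial appointment (earlier first): Johansson (2003-10-09) before Beaumont and Kowalski (2006-11-28).
Among Beaumont and Kowalski, by years on the bench (higher first): Beaumont (13 years) before Kowalski (5 years).
Order: Salazar, Espinoza, Sorensen, Dimitriou, Lindqvist, Johansson, Beaumont, Kowalski. So position 7.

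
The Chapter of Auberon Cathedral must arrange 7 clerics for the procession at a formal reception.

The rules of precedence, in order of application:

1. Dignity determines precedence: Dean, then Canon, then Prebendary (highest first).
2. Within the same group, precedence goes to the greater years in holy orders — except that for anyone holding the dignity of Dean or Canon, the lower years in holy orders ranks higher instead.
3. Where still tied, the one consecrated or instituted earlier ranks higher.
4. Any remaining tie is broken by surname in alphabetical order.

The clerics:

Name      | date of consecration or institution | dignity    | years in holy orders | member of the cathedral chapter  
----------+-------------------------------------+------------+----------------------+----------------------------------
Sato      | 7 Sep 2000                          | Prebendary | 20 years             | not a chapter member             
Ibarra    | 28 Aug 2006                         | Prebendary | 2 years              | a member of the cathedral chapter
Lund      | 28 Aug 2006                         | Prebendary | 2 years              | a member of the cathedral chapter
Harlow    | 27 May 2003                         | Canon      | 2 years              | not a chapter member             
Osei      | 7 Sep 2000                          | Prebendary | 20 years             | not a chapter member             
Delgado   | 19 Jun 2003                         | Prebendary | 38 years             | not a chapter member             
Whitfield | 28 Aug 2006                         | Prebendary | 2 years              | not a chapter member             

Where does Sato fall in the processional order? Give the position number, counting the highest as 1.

4

By dignity: Harlow (Canon); then Delgado, Osei, Sato, Ibarra, Lund and Whitfield (Prebendary).
Among Delgado, Osei, Sato, Ibarra, Lund and Whitfield, by years in holy orders (higher first): Delgado (38 years) before Osei and Sato (20 years) before Ibarra, Lund and Whitfield (2 years).
Osei and Sato both have date of consecration or institution 7 Sep 2000, so the next rule applies.
Among Osei and Sato, alphabetically by surname: Osei before Sato.
Ibarra, Lund and Whitfield all have date of consecration or institution 28 Aug 2006, so the next rule applies.
Among Ibarra, Lund and Whitfield, alphabetically by surname: Ibarra before Lund before Whitfield.
Order: Harlow, Delgado, Osei, Sato, Ibarra, Lund, Whitfield. So position 4.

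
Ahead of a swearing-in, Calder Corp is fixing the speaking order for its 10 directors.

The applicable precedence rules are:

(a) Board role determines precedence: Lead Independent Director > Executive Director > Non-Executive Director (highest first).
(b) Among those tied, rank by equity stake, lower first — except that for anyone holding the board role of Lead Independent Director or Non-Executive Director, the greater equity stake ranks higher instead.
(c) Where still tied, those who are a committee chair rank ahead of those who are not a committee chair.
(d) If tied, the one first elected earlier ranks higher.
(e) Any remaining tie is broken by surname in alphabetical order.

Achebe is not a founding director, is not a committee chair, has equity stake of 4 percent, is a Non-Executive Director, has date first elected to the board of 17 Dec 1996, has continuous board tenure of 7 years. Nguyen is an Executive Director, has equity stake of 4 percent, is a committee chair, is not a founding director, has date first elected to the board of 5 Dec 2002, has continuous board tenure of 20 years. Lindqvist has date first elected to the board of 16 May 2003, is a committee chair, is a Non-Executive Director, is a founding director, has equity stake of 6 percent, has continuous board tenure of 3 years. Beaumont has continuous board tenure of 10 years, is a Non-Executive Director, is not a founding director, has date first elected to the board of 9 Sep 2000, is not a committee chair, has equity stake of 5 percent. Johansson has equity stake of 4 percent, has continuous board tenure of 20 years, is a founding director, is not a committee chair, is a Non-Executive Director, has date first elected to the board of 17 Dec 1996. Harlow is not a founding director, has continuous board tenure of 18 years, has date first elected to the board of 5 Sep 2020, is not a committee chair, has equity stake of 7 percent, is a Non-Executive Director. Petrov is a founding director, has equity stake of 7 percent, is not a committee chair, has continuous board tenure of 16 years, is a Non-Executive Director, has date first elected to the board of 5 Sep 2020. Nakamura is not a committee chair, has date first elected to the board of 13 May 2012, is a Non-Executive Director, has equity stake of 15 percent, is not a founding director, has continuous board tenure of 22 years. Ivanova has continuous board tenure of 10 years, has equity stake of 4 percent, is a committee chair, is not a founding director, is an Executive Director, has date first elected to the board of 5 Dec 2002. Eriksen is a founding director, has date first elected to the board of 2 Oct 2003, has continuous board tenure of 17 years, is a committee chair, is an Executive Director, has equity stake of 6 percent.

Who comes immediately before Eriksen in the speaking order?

By board role: Ivanova, Nguyen and Eriksen (Executive Director); then Nakamura, Harlow, Petrov, Lindqvist, Beaumont, Achebe and Johansson (Non-Executive Director).
Among Ivanova, Nguyen and Eriksen, by equity stake (lower first): Ivanova and Nguyen (4 percent) before Eriksen (6 percent).
Ivanova and Nguyen are each a committee chair, so the next rule applies.
Ivanova and Nguyen both have date first elected to the board 5 Dec 2002, so the next rule applies.
Among Ivanova and Nguyen, alphabetically by surname: Ivanova before Nguyen.
Among Nakamura, Harlow, Petrov, Lindqvist, Beaumont, Achebe and Johansson, by equity stake (higher first) (reversed rule for this group): Nakamura (15 percent) before Harlow and Petrov (7 percent) before Lindqvist (6 percent) before Beaumont (5 percent) before Achebe and Johansson (4 percent).
Harlow and Petrov are each not a committee chair, so the next rule applies.
Harlow and Petrov both have date first elected to the board 5 Sep 2020, so the next rule applies.
Among Harlow and Petrov, alphabetically by surname: Harlow before Petrov.
Achebe and Johansson are each not a committee chair, so the next rule applies.
Achebe and Johansson both have date first elected to the board 17 Dec 1996, so the next rule applies.
Among Achebe and Johansson, alphabetically by surname: Achebe before Johansson.
Order: Ivanova, Nguyen, Eriksen, Nakamura, Harlow, Petrov, Lindqvist, Beaumont, Achebe, Johansson.

Nguyen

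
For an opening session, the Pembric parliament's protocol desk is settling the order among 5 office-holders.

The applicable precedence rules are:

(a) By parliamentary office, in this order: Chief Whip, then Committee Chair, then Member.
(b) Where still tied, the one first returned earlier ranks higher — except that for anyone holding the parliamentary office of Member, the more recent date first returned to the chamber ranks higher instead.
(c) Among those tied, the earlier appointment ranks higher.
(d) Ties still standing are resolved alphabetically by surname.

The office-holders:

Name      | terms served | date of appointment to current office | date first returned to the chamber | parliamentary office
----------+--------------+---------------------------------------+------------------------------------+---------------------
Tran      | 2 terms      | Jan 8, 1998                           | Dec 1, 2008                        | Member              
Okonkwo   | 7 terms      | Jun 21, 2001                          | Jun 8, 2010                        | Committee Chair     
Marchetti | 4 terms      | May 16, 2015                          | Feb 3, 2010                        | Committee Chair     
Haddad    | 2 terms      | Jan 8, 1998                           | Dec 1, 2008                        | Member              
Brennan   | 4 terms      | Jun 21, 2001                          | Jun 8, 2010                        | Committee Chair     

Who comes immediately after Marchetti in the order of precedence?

Brennan

By parliamentary office: Marchetti, Brennan and Okonkwo (Committee Chair); then Haddad and Tran (Member).
Among Marchetti, Brennan and Okonkwo, by date first returned to the chamber (earlier first): Marchetti (Feb 3, 2010) before Brennan and Okonkwo (Jun 8, 2010).
Brennan and Okonkwo both have date of appointment to current office Jun 21, 2001, so the next rule applies.
Among Brennan and Okonkwo, alphabetically by surname: Brennan before Okonkwo.
Haddad and Tran both have date first returned to the chamber Dec 1, 2008, so the next rule applies.
Haddad and Tran both have date of appointment to current office Jan 8, 1998, so the next rule applies.
Among Haddad and Tran, alphabetically by surname: Haddad before Tran.
Order: Marchetti, Brennan, Okonkwo, Haddad, Tran.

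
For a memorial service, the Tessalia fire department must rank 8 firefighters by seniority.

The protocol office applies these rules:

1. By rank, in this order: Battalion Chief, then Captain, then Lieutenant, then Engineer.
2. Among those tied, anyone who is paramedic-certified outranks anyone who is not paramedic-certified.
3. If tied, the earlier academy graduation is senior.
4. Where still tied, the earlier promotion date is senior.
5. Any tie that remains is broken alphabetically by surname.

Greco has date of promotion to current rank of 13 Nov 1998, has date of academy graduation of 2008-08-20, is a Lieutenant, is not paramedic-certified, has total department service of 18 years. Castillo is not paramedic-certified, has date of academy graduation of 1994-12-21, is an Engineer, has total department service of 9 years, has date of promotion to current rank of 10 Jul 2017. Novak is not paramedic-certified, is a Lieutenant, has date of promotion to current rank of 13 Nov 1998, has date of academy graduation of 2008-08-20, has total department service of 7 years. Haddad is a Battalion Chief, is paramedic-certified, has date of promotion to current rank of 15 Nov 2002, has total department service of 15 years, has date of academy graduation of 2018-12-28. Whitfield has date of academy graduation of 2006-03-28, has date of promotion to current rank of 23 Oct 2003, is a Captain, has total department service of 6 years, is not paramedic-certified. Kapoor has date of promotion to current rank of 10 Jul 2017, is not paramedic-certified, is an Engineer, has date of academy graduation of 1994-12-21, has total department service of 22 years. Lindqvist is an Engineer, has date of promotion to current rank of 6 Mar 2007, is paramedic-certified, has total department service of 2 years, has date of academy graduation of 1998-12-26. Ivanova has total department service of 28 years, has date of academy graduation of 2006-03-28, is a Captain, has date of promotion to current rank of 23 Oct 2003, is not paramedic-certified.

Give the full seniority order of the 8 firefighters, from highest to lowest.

Haddad, Ivanova, Whitfield, Greco, Novak, Lindqvist, Castillo, Kapoor

By rank: Haddad (Battalion Chief); then Ivanova and Whitfield (Captain); then Greco and Novak (Lieutenant); then Lindqvist, Castillo and Kapoor (Engineer).
Ivanova and Whitfield are each not paramedic-certified, so the next rule applies.
Ivanova and Whitfield both have date of academy graduation 2006-03-28, so the next rule applies.
Ivanova and Whitfield both have date of promotion to current rank 23 Oct 2003, so the next rule applies.
Among Ivanova and Whitfield, alphabetically by surname: Ivanova before Whitfield.
Greco and Novak are each not paramedic-certified, so the next rule applies.
Greco and Novak both have date of academy graduation 2008-08-20, so the next rule applies.
Greco and Novak both have date of promotion to current rank 13 Nov 1998, so the next rule applies.
Among Greco and Novak, alphabetically by surname: Greco before Novak.
Among Lindqvist, Castillo and Kapoor, paramedic-certified before not paramedic-certified: Lindqvist (paramedic-certified) before Castillo and Kapoor (not paramedic-certified).
Castillo and Kapoor both have date of academy graduation 1994-12-21, so the next rule applies.
Castillo and Kapoor both have date of promotion to current rank 10 Jul 2017, so the next rule applies.
Among Castillo and Kapoor, alphabetically by surname: Castillo before Kapoor.
Full order: Haddad, Ivanova, Whitfield, Greco, Novak, Lindqvist, Castillo, Kapoor.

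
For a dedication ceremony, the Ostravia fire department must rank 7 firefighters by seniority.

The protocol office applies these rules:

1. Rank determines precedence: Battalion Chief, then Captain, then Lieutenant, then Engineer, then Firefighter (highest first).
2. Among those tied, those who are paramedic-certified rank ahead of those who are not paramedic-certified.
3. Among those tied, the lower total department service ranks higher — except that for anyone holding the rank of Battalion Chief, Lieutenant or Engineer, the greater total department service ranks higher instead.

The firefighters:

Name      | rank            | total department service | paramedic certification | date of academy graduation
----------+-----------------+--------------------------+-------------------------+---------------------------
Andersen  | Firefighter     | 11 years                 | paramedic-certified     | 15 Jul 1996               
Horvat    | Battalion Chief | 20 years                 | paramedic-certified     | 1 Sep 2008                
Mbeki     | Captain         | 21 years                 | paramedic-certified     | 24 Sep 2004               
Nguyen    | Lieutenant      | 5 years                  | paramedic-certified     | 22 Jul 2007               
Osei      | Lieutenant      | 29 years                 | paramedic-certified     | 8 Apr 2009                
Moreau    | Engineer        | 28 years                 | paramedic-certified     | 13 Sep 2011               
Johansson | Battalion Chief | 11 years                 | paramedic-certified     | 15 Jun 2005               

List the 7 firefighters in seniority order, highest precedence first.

By rank: Horvat and Johansson (Battalion Chief); then Mbeki (Captain); then Osei and Nguyen (Lieutenant); then Moreau (Engineer); then Andersen (Firefighter).
Horvat and Johansson are each paramedic-certified, so the next rule applies.
Among Horvat and Johansson, by total department service (higher first) (reversed rule for this group): Horvat (20 years) before Johansson (11 years).
Osei and Nguyen are each paramedic-certified, so the next rule applies.
Among Osei and Nguyen, by total department service (higher first) (reversed rule for this group): Osei (29 years) before Nguyen (5 years).
Full order: Horvat, Johansson, Mbeki, Osei, Nguyen, Moreau, Andersen.

Horvat, Johansson, Mbeki, Osei, Nguyen, Moreau, Andersen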